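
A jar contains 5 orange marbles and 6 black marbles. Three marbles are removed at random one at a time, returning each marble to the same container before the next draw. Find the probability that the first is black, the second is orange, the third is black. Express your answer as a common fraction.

Multiply the conditional probability of each draw in order, with replacement (the composition resets each draw).
P = (6/11) · (5/11) · (6/11) = 180/1331 ≈ 0.1352.

180/1331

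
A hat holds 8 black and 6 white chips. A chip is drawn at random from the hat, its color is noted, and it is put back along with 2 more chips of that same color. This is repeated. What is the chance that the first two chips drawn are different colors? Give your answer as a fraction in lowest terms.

3/7

Either black then white, or white then black; after the first draw the total is 16.
P = (8/14)·(6/16) + (6/14)·(8/16) = 3/7 ≈ 0.4286.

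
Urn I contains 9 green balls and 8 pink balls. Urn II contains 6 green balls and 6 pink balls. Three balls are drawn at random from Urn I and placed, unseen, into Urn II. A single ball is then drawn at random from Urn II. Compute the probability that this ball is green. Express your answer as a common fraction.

43/85

Condition on how many of the transferred balls are green (from Urn I: 9 green of 17; then Urn II has 15 total).
  0 green: C(9,0)C(8,3)/C(17,3) = 7/85; then P = 6/15
  1 green: C(9,1)C(8,2)/C(17,3) = 63/170; then P = 7/15
  2 green: C(9,2)C(8,1)/C(17,3) = 36/85; then P = 8/15
  3 green: C(9,3)C(8,0)/C(17,3) = 21/170; then P = 9/15
P(green from Urn II) = 43/85 ≈ 0.5059.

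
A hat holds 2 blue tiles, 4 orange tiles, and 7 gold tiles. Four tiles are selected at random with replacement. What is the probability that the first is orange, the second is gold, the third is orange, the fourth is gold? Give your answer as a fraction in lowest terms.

Multiply the conditional probability of each draw in order, with replacement (the composition resets each draw).
P = (4/13) · (7/13) · (4/13) · (7/13) = 784/28561 ≈ 0.0275.

784/28561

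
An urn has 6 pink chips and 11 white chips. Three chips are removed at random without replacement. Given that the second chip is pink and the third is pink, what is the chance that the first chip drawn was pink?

4/15

P(first=pink and the second chip is pink and the third is pink) = (6/17)·(5/16)·(4/15) = 1/34.
P(E) = Σ over first color = 1/34 + 11/136 = 15/136.
By Bayes, P(first=pink | E) = 1/34 / 15/136 = 4/15 ≈ 0.2667.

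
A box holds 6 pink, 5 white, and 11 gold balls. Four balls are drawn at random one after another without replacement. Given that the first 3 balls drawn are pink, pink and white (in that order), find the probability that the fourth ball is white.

After removing 2 pink, 1 white, the box has 4 white out of 19 remaining.
P(fourth is white | given) = 4/19 ≈ 0.2105.

4/19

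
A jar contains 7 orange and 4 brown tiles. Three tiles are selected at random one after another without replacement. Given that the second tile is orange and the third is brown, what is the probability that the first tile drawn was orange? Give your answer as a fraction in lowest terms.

P(first=orange and the second tile is orange and the third is brown) = (7/11)·(6/10)·(4/9) = 28/165.
P(E) = Σ over first color = 28/165 + 14/165 = 14/55.
By Bayes, P(first=orange | E) = 28/165 / 14/55 = 2/3 ≈ 0.6667.

2/3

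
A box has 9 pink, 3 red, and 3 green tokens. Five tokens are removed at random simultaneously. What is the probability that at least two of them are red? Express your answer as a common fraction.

Sum the hypergeometric tail for j = 2,…,3 red tokens.
Favorable = C(3,2)·C(12,3) + C(3,3)·C(12,2) = 726; total = C(15,5) = 3003.
P = 726/3003 = 22/91 ≈ 0.2418.

22/91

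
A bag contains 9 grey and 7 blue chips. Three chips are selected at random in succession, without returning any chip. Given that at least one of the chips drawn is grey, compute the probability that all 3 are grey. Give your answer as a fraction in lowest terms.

4/25

P(all 3 grey) = C(9,3)/C(16,3) = 3/20; P(at least one grey) = 1 − C(7,3)/C(16,3) = 15/16.
Since 'all 3 grey' ⊆ 'at least one grey', P(all 3 | at least one) = 3/20 / 15/16 = 4/25 ≈ 0.1600.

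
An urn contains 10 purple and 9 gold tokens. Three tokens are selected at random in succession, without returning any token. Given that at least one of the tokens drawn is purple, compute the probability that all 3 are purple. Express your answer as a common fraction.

P(all 3 purple) = C(10,3)/C(19,3) = 40/323; P(at least one purple) = 1 − C(9,3)/C(19,3) = 295/323.
Since 'all 3 purple' ⊆ 'at least one purple', P(all 3 | at least one) = 40/323 / 295/323 = 8/59 ≈ 0.1356.

8/59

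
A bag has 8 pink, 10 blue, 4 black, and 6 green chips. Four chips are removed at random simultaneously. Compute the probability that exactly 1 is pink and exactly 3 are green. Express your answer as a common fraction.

32/4095

Unordered draws without replacement: count favorable combinations over C(28,4).
Favorable = C(8,1) · C(10,0) · C(4,0) · C(6,3) = 160; total = C(28,4) = 20475.
P = 160/20475 = 32/4095 ≈ 0.0078.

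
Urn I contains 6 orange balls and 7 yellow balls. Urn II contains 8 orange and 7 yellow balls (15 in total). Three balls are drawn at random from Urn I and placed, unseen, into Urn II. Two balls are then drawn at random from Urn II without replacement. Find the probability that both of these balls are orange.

1031/3978

Condition on how many of the transferred balls are orange (from Urn I: 6 orange of 13; then Urn II has 18 total).
  0 orange: C(6,0)C(7,3)/C(13,3) = 35/286; then P = C(8,2)/C(18,2) = 28/153
  1 orange: C(6,1)C(7,2)/C(13,3) = 63/143; then P = C(9,2)/C(18,2) = 4/17
  2 orange: C(6,2)C(7,1)/C(13,3) = 105/286; then P = C(10,2)/C(18,2) = 5/17
  3 orange: C(6,3)C(7,0)/C(13,3) = 10/143; then P = C(11,2)/C(18,2) = 55/153
P(both orange) = 1031/3978 ≈ 0.2592.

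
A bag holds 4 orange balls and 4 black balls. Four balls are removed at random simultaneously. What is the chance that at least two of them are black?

53/70

Sum the hypergeometric tail for j = 2,…,4 black balls.
Favorable = C(4,2)·C(4,2) + C(4,3)·C(4,1) + C(4,4)·C(4,0) = 53; total = C(8,4) = 70.
P = 53/70 = 53/70 ≈ 0.7571.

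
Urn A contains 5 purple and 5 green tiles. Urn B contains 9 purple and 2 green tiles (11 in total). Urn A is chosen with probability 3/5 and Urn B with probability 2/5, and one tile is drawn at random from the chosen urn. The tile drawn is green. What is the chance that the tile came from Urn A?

P(green | Urn A) = 1/2; P(green | Urn B) = 2/11.
P(green) = 3/5·1/2 + 2/5·2/11 = 41/110.
By Bayes' rule, P(Urn A | green) = 3/10 / 41/110 = 33/41 ≈ 0.8049.

33/41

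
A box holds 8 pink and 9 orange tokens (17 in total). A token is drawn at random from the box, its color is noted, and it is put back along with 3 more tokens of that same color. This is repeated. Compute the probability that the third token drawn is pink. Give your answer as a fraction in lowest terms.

8/17

Sum over the four possibilities for the first two draws (pink/not-pink each), tracking how the pink count and total change by +3 per draw.
P(third is pink) = 8/17 ≈ 0.4706. (In a Pólya urn every draw has the same marginal probability 8/17.)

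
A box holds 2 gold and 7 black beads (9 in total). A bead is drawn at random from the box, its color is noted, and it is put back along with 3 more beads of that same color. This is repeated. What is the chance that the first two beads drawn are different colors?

7/27

Either gold then black, or black then gold; after the first draw the total is 12.
P = (2/9)·(7/12) + (7/9)·(2/12) = 7/27 ≈ 0.2593.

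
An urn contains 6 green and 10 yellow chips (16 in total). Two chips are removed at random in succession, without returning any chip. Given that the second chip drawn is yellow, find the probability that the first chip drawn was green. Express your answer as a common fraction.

2/5

P(first=green and the second chip drawn is yellow) = (6/16)·(10/15) = 1/4.
P(the second chip drawn is yellow) = Σ over first color = 1/4 + 3/8 = 5/8.
By Bayes, P(first=green | the second chip drawn is yellow) = 1/4 / 5/8 = 2/5 ≈ 0.4000.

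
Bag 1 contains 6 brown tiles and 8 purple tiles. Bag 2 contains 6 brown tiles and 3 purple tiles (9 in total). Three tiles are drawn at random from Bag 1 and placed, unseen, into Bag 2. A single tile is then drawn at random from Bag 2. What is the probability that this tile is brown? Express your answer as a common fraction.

Condition on how many of the transferred tiles are brown (from Bag 1: 6 brown of 14; then Bag 2 has 12 total).
  0 brown: C(6,0)C(8,3)/C(14,3) = 2/13; then P = 6/12
  1 brown: C(6,1)C(8,2)/C(14,3) = 6/13; then P = 7/12
  2 brown: C(6,2)C(8,1)/C(14,3) = 30/91; then P = 8/12
  3 brown: C(6,3)C(8,0)/C(14,3) = 5/91; then P = 9/12
P(brown from Bag 2) = 17/28 ≈ 0.6071.

17/28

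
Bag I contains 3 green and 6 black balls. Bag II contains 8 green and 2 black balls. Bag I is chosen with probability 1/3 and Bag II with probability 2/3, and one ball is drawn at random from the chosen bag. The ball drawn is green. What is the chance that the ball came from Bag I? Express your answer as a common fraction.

5/29

P(green | Bag I) = 1/3; P(green | Bag II) = 4/5.
P(green) = 1/3·1/3 + 2/3·4/5 = 29/45.
By Bayes' rule, P(Bag I | green) = 1/9 / 29/45 = 5/29 ≈ 0.1724.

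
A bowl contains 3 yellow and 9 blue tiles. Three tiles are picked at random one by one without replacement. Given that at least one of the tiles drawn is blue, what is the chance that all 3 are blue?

28/73

P(all 3 blue) = C(9,3)/C(12,3) = 21/55; P(at least one blue) = 1 − C(3,3)/C(12,3) = 219/220.
Since 'all 3 blue' ⊆ 'at least one blue', P(all 3 | at least one) = 21/55 / 219/220 = 28/73 ≈ 0.3836.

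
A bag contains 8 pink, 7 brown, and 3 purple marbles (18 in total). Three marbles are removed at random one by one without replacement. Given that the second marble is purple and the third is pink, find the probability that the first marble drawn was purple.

P(first=purple and the second marble is purple and the third is pink) = (3/18)·(2/17)·(8/16) = 1/102.
P(E) = Σ over first color = 7/204 + 7/204 + 1/102 = 4/51.
By Bayes, P(first=purple | E) = 1/102 / 4/51 = 1/8 ≈ 0.1250.

1/8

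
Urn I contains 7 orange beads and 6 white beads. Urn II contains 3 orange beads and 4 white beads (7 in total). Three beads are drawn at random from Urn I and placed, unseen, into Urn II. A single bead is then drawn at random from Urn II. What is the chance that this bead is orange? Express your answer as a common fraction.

Condition on how many of the transferred beads are orange (from Urn I: 7 orange of 13; then Urn II has 10 total).
  0 orange: C(7,0)C(6,3)/C(13,3) = 10/143; then P = 3/10
  1 orange: C(7,1)C(6,2)/C(13,3) = 105/286; then P = 4/10
  2 orange: C(7,2)C(6,1)/C(13,3) = 63/143; then P = 5/10
  3 orange: C(7,3)C(6,0)/C(13,3) = 35/286; then P = 6/10
P(orange from Urn II) = 6/13 ≈ 0.4615.

6/13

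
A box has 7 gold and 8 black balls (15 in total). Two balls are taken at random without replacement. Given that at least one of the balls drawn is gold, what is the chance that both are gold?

P(both gold) = C(7,2)/C(15,2) = 1/5; P(at least one gold) = 1 − C(8,2)/C(15,2) = 11/15.
Since 'both gold' ⊆ 'at least one gold', P(both | at least one) = 1/5 / 11/15 = 3/11 ≈ 0.2727.

3/11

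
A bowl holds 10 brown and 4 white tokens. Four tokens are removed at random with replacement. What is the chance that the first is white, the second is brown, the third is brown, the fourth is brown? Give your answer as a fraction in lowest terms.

250/2401

Multiply the conditional probability of each draw in order, with replacement (the composition resets each draw).
P = (4/14) · (10/14) · (10/14) · (10/14) = 250/2401 ≈ 0.1041.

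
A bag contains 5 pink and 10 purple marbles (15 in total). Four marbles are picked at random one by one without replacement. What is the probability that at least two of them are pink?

Sum the hypergeometric tail for j = 2,…,4 pink marbles.
Favorable = C(5,2)·C(10,2) + C(5,3)·C(10,1) + C(5,4)·C(10,0) = 555; total = C(15,4) = 1365.
P = 555/1365 = 37/91 ≈ 0.4066.

37/91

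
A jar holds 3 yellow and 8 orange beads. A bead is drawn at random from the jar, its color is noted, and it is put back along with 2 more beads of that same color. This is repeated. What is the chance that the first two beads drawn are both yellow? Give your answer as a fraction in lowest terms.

15/143

After a yellow draw the jar holds 5 yellow out of 13.
P = (3/11)·(5/13) = 15/143 ≈ 0.1049.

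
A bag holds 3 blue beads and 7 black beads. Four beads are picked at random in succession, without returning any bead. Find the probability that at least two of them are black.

Sum the hypergeometric tail for j = 2,…,4 black beads.
Favorable = C(7,2)·C(3,2) + C(7,3)·C(3,1) + C(7,4)·C(3,0) = 203; total = C(10,4) = 210.
P = 203/210 = 29/30 ≈ 0.9667.

29/30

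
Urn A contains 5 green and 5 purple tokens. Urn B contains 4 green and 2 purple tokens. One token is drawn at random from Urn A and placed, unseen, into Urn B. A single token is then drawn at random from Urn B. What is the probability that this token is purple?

5/14

Condition on how many of the transferred tokens are purple (from Urn A: 5 purple of 10; then Urn B has 7 total).
  0 purple: C(5,0)C(5,1)/C(10,1) = 1/2; then P = 2/7
  1 purple: C(5,1)C(5,0)/C(10,1) = 1/2; then P = 3/7
P(purple from Urn B) = 5/14 ≈ 0.3571.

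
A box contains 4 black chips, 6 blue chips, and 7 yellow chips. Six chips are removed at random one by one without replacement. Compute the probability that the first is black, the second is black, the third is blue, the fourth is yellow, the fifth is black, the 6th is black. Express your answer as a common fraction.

1/8840

Multiply the conditional probability of each draw in order, without replacement, so each draw removes one from its color and from the total.
P = (4/17) · (3/16) · (6/15) · (7/14) · (2/13) · (1/12) = 1/8840 ≈ 0.0001.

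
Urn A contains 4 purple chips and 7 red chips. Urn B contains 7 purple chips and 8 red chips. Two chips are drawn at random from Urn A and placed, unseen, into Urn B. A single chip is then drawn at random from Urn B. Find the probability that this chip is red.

Condition on how many of the transferred chips are red (from Urn A: 7 red of 11; then Urn B has 17 total).
  0 red: C(7,0)C(4,2)/C(11,2) = 6/55; then P = 8/17
  1 red: C(7,1)C(4,1)/C(11,2) = 28/55; then P = 9/17
  2 red: C(7,2)C(4,0)/C(11,2) = 21/55; then P = 10/17
P(red from Urn B) = 6/11 ≈ 0.5455.

6/11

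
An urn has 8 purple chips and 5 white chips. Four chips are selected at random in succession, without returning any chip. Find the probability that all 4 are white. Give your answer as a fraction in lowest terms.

1/143

Unordered draws without replacement: count favorable combinations over C(13,4).
Favorable = C(8,0) · C(5,4) = 5; total = C(13,4) = 715.
P = 5/715 = 1/143 ≈ 0.0070.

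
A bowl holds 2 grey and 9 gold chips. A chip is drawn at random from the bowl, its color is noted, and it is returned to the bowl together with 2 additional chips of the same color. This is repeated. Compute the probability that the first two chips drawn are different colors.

Either grey then gold, or gold then grey; after the first draw the total is 13.
P = (2/11)·(9/13) + (9/11)·(2/13) = 36/143 ≈ 0.2517.

36/143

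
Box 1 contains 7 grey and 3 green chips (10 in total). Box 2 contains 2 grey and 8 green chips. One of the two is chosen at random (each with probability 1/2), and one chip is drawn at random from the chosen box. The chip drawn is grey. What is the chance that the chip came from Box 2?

P(grey | Box 1) = 7/10; P(grey | Box 2) = 1/5.
P(grey) = 1/2·7/10 + 1/2·1/5 = 9/20.
By Bayes' rule, P(Box 2 | grey) = 1/10 / 9/20 = 2/9 ≈ 0.2222.

2/9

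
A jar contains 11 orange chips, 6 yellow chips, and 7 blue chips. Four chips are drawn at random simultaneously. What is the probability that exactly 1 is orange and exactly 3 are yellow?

Unordered draws without replacement: count favorable combinations over C(24,4).
Favorable = C(11,1) · C(6,3) · C(7,0) = 220; total = C(24,4) = 10626.
P = 220/10626 = 10/483 ≈ 0.0207.

10/483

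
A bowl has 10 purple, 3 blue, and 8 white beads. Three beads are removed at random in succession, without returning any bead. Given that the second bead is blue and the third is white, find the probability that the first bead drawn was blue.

P(first=blue and the second bead is blue and the third is white) = (3/21)·(2/20)·(8/19) = 4/665.
P(E) = Σ over first color = 4/133 + 4/665 + 2/95 = 2/35.
By Bayes, P(first=blue | E) = 4/665 / 2/35 = 2/19 ≈ 0.1053.

2/19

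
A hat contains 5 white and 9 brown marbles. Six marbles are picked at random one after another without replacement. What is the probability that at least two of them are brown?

998/1001

Sum the hypergeometric tail for j = 2,…,6 brown marbles.
Favorable = C(9,2)·C(5,4) + C(9,3)·C(5,3) + C(9,4)·C(5,2) + C(9,5)·C(5,1) + C(9,6)·C(5,0) = 2994; total = C(14,6) = 3003.
P = 2994/3003 = 998/1001 ≈ 0.9970.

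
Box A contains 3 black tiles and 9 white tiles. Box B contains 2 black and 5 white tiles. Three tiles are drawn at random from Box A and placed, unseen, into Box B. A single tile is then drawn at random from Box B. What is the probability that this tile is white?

Condition on how many of the transferred tiles are white (from Box A: 9 white of 12; then Box B has 10 total).
  0 white: C(9,0)C(3,3)/C(12,3) = 1/220; then P = 5/10
  1 white: C(9,1)C(3,2)/C(12,3) = 27/220; then P = 6/10
  2 white: C(9,2)C(3,1)/C(12,3) = 27/55; then P = 7/10
  3 white: C(9,3)C(3,0)/C(12,3) = 21/55; then P = 8/10
P(white from Box B) = 29/40 ≈ 0.7250.

29/40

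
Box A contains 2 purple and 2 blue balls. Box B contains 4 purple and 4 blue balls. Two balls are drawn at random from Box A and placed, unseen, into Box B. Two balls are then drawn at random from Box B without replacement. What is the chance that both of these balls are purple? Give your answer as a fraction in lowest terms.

Condition on how many of the transferred balls are purple (from Box A: 2 purple of 4; then Box B has 10 total).
  0 purple: C(2,0)C(2,2)/C(4,2) = 1/6; then P = C(4,2)/C(10,2) = 2/15
  1 purple: C(2,1)C(2,1)/C(4,2) = 2/3; then P = C(5,2)/C(10,2) = 2/9
  2 purple: C(2,2)C(2,0)/C(4,2) = 1/6; then P = C(6,2)/C(10,2) = 1/3
P(both purple) = 61/270 ≈ 0.2259.

61/270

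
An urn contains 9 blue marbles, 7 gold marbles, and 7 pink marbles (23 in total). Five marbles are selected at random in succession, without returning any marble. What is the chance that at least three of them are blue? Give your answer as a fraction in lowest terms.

1362/4807

Sum the hypergeometric tail for j = 3,…,5 blue marbles.
Favorable = C(9,3)·C(14,2) + C(9,4)·C(14,1) + C(9,5)·C(14,0) = 9534; total = C(23,5) = 33649.
P = 9534/33649 = 1362/4807 ≈ 0.2833.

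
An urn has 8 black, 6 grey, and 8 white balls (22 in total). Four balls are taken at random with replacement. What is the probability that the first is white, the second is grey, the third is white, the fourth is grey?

144/14641

Multiply the conditional probability of each draw in order, with replacement (the composition resets each draw).
P = (8/22) · (6/22) · (8/22) · (6/22) = 144/14641 ≈ 0.0098.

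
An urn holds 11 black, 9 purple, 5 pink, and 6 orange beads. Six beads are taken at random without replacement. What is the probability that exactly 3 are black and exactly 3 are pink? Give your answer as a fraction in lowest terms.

Unordered draws without replacement: count favorable combinations over C(31,6).
Favorable = C(11,3) · C(9,0) · C(5,3) · C(6,0) = 1650; total = C(31,6) = 736281.
P = 1650/736281 = 550/245427 ≈ 0.0022.

550/245427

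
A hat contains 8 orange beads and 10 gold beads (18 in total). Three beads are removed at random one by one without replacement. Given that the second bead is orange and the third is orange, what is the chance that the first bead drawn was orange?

3/8

P(first=orange and the second bead is orange and the third is orange) = (8/18)·(7/17)·(6/16) = 7/102.
P(E) = Σ over first color = 7/102 + 35/306 = 28/153.
By Bayes, P(first=orange | E) = 7/102 / 28/153 = 3/8 ≈ 0.3750.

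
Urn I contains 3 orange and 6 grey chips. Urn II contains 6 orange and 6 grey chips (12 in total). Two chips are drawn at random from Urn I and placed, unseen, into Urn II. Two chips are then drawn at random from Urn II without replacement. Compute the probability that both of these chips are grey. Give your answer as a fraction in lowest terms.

Condition on how many of the transferred chips are grey (from Urn I: 6 grey of 9; then Urn II has 14 total).
  0 grey: C(6,0)C(3,2)/C(9,2) = 1/12; then P = C(6,2)/C(14,2) = 15/91
  1 grey: C(6,1)C(3,1)/C(9,2) = 1/2; then P = C(7,2)/C(14,2) = 3/13
  2 grey: C(6,2)C(3,0)/C(9,2) = 5/12; then P = C(8,2)/C(14,2) = 4/13
P(both grey) = 281/1092 ≈ 0.2573.

281/1092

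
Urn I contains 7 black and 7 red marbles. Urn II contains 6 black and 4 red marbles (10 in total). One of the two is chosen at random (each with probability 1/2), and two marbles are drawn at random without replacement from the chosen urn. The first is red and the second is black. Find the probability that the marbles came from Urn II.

P(E | Urn I) = 7/26; P(E | Urn II) = 4/15.
P(E) = 1/2·7/26 + 1/2·4/15 = 209/780.
By Bayes' rule, P(Urn II | E) = 2/15 / 209/780 = 104/209 ≈ 0.4976.

104/209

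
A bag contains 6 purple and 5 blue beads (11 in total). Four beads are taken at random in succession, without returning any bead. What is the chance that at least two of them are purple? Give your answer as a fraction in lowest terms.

53/66

Sum the hypergeometric tail for j = 2,…,4 purple beads.
Favorable = C(6,2)·C(5,2) + C(6,3)·C(5,1) + C(6,4)·C(5,0) = 265; total = C(11,4) = 330.
P = 265/330 = 53/66 ≈ 0.8030.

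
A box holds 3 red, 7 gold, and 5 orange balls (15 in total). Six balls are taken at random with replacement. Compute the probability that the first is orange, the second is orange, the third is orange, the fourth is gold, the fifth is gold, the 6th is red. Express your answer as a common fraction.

Multiply the conditional probability of each draw in order, with replacement (the composition resets each draw).
P = (5/15) · (5/15) · (5/15) · (7/15) · (7/15) · (3/15) = 49/30375 ≈ 0.0016.

49/30375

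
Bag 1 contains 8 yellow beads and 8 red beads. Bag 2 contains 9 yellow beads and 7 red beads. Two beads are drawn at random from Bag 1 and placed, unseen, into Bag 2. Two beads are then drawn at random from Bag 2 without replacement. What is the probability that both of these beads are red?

Condition on how many of the transferred beads are red (from Bag 1: 8 red of 16; then Bag 2 has 18 total).
  0 red: C(8,0)C(8,2)/C(16,2) = 7/30; then P = C(7,2)/C(18,2) = 7/51
  1 red: C(8,1)C(8,1)/C(16,2) = 8/15; then P = C(8,2)/C(18,2) = 28/153
  2 red: C(8,2)C(8,0)/C(16,2) = 7/30; then P = C(9,2)/C(18,2) = 4/17
P(both red) = 847/4590 ≈ 0.1845.

847/4590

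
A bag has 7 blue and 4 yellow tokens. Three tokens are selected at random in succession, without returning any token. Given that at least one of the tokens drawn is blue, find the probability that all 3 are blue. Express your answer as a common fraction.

5/23

P(all 3 blue) = C(7,3)/C(11,3) = 7/33; P(at least one blue) = 1 − C(4,3)/C(11,3) = 161/165.
Since 'all 3 blue' ⊆ 'at least one blue', P(all 3 | at least one) = 7/33 / 161/165 = 5/23 ≈ 0.2174.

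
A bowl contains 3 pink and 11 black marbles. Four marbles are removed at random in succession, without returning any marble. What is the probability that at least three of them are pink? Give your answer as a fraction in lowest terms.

1/91

Sum the hypergeometric tail for j = 3,…,3 pink marbles.
Favorable = C(3,3)·C(11,1) = 11; total = C(14,4) = 1001.
P = 11/1001 = 1/91 ≈ 0.0110.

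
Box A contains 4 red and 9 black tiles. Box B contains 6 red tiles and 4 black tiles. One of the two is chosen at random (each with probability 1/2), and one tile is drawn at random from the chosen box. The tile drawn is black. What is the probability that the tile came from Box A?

45/71

P(black | Box A) = 9/13; P(black | Box B) = 2/5.
P(black) = 1/2·9/13 + 1/2·2/5 = 71/130.
By Bayes' rule, P(Box A | black) = 9/26 / 71/130 = 45/71 ≈ 0.6338.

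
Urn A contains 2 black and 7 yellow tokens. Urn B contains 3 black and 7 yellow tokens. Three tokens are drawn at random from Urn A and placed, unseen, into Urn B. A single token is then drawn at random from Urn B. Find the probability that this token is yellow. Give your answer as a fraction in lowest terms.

28/39

Condition on how many of the transferred tokens are yellow (from Urn A: 7 yellow of 9; then Urn B has 13 total).
  1 yellow: C(7,1)C(2,2)/C(9,3) = 1/12; then P = 8/13
  2 yellow: C(7,2)C(2,1)/C(9,3) = 1/2; then P = 9/13
  3 yellow: C(7,3)C(2,0)/C(9,3) = 5/12; then P = 10/13
P(yellow from Urn B) = 28/39 ≈ 0.7179.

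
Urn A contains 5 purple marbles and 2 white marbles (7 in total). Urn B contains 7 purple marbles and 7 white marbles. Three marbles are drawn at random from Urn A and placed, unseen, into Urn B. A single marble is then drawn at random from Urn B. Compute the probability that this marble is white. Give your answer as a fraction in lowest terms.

55/119

Condition on how many of the transferred marbles are white (from Urn A: 2 white of 7; then Urn B has 17 total).
  0 white: C(2,0)C(5,3)/C(7,3) = 2/7; then P = 7/17
  1 white: C(2,1)C(5,2)/C(7,3) = 4/7; then P = 8/17
  2 white: C(2,2)C(5,1)/C(7,3) = 1/7; then P = 9/17
P(white from Urn B) = 55/119 ≈ 0.4622.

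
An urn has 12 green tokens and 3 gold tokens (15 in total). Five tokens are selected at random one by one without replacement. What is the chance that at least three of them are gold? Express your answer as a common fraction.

2/91

Sum the hypergeometric tail for j = 3,…,3 gold tokens.
Favorable = C(3,3)·C(12,2) = 66; total = C(15,5) = 3003.
P = 66/3003 = 2/91 ≈ 0.0220.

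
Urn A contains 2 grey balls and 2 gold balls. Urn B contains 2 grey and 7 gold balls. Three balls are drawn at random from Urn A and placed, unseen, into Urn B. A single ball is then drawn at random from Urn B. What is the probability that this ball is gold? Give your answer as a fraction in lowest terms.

17/24

Condition on how many of the transferred balls are gold (from Urn A: 2 gold of 4; then Urn B has 12 total).
  1 gold: C(2,1)C(2,2)/C(4,3) = 1/2; then P = 8/12
  2 gold: C(2,2)C(2,1)/C(4,3) = 1/2; then P = 9/12
P(gold from Urn B) = 17/24 ≈ 0.7083.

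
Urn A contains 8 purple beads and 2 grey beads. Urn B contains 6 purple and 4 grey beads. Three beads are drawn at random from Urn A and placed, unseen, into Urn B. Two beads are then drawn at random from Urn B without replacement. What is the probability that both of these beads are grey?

127/1170

Condition on how many of the transferred beads are grey (from Urn A: 2 grey of 10; then Urn B has 13 total).
  0 grey: C(2,0)C(8,3)/C(10,3) = 7/15; then P = C(4,2)/C(13,2) = 1/13
  1 grey: C(2,1)C(8,2)/C(10,3) = 7/15; then P = C(5,2)/C(13,2) = 5/39
  2 grey: C(2,2)C(8,1)/C(10,3) = 1/15; then P = C(6,2)/C(13,2) = 5/26
P(both grey) = 127/1170 ≈ 0.1085.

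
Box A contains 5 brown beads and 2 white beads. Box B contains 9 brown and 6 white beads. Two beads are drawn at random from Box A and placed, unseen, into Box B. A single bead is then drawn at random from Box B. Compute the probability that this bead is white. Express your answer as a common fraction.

Condition on how many of the transferred beads are white (from Box A: 2 white of 7; then Box B has 17 total).
  0 white: C(2,0)C(5,2)/C(7,2) = 10/21; then P = 6/17
  1 white: C(2,1)C(5,1)/C(7,2) = 10/21; then P = 7/17
  2 white: C(2,2)C(5,0)/C(7,2) = 1/21; then P = 8/17
P(white from Box B) = 46/119 ≈ 0.3866.

46/119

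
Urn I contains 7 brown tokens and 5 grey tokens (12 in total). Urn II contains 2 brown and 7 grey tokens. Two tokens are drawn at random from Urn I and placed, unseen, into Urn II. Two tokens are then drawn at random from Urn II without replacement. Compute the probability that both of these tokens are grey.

Condition on how many of the transferred tokens are grey (from Urn I: 5 grey of 12; then Urn II has 11 total).
  0 grey: C(5,0)C(7,2)/C(12,2) = 7/22; then P = C(7,2)/C(11,2) = 21/55
  1 grey: C(5,1)C(7,1)/C(12,2) = 35/66; then P = C(8,2)/C(11,2) = 28/55
  2 grey: C(5,2)C(7,0)/C(12,2) = 5/33; then P = C(9,2)/C(11,2) = 36/55
P(both grey) = 1781/3630 ≈ 0.4906.

1781/3630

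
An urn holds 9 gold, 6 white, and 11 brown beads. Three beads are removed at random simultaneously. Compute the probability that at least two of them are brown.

99/260

Sum the hypergeometric tail for j = 2,…,3 brown beads.
Favorable = C(11,2)·C(15,1) + C(11,3)·C(15,0) = 990; total = C(26,3) = 2600.
P = 990/2600 = 99/260 ≈ 0.3808.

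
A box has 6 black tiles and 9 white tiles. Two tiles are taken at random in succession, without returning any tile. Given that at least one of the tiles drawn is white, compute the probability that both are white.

2/5

P(both white) = C(9,2)/C(15,2) = 12/35; P(at least one white) = 1 − C(6,2)/C(15,2) = 6/7.
Since 'both white' ⊆ 'at least one white', P(both | at least one) = 12/35 / 6/7 = 2/5 ≈ 0.4000.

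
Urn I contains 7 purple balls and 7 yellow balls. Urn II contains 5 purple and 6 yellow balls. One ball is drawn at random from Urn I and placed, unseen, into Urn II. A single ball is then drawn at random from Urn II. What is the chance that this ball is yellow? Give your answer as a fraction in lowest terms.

Condition on how many of the transferred balls are yellow (from Urn I: 7 yellow of 14; then Urn II has 12 total).
  0 yellow: C(7,0)C(7,1)/C(14,1) = 1/2; then P = 6/12
  1 yellow: C(7,1)C(7,0)/C(14,1) = 1/2; then P = 7/12
P(yellow from Urn II) = 13/24 ≈ 0.5417.

13/24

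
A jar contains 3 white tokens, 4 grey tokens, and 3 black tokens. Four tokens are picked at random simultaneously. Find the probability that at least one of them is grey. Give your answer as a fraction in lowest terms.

Use the complement: P(at least one grey) = 1 − P(no grey).
P(none) = C(6,4)/C(10,4) = 15/210.
So P = 1 − 15/210 = 13/14 ≈ 0.9286.

13/14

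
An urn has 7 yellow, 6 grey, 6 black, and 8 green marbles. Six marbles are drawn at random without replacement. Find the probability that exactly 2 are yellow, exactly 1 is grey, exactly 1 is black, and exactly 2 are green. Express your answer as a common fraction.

1176/16445

Unordered draws without replacement: count favorable combinations over C(27,6).
Favorable = C(7,2) · C(6,1) · C(6,1) · C(8,2) = 21168; total = C(27,6) = 296010.
P = 21168/296010 = 1176/16445 ≈ 0.0715.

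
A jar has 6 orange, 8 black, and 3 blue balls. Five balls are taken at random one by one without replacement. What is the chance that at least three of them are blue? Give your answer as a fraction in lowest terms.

Sum the hypergeometric tail for j = 3,…,3 blue balls.
Favorable = C(3,3)·C(14,2) = 91; total = C(17,5) = 6188.
P = 91/6188 = 1/68 ≈ 0.0147.

1/68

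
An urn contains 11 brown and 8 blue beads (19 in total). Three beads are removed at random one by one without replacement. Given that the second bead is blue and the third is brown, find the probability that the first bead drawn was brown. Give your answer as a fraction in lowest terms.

10/17

P(first=brown and the second bead is blue and the third is brown) = (11/19)·(8/18)·(10/17) = 440/2907.
P(E) = Σ over first color = 440/2907 + 308/2907 = 44/171.
By Bayes, P(first=brown | E) = 440/2907 / 44/171 = 10/17 ≈ 0.5882.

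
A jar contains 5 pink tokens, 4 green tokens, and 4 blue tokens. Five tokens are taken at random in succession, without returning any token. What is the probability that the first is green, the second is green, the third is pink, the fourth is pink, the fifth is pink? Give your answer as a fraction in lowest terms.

2/429

Multiply the conditional probability of each draw in order, without replacement, so each draw removes one from its color and from the total.
P = (4/13) · (3/12) · (5/11) · (4/10) · (3/9) = 2/429 ≈ 0.0047.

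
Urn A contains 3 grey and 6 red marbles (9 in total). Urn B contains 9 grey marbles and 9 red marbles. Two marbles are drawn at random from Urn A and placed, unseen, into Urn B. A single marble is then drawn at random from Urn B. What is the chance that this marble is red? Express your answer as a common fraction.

31/60

Condition on how many of the transferred marbles are red (from Urn A: 6 red of 9; then Urn B has 20 total).
  0 red: C(6,0)C(3,2)/C(9,2) = 1/12; then P = 9/20
  1 red: C(6,1)C(3,1)/C(9,2) = 1/2; then P = 10/20
  2 red: C(6,2)C(3,0)/C(9,2) = 5/12; then P = 11/20
P(red from Urn B) = 31/60 ≈ 0.5167.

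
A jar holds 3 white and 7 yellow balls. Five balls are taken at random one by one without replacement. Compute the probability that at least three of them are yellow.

Sum the hypergeometric tail for j = 3,…,5 yellow balls.
Favorable = C(7,3)·C(3,2) + C(7,4)·C(3,1) + C(7,5)·C(3,0) = 231; total = C(10,5) = 252.
P = 231/252 = 11/12 ≈ 0.9167.

11/12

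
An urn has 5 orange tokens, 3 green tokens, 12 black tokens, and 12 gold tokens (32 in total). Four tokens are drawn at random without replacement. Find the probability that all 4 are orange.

1/7192

Unordered draws without replacement: count favorable combinations over C(32,4).
Favorable = C(5,4) · C(3,0) · C(12,0) · C(12,0) = 5; total = C(32,4) = 35960.
P = 5/35960 = 1/7192 ≈ 0.0001.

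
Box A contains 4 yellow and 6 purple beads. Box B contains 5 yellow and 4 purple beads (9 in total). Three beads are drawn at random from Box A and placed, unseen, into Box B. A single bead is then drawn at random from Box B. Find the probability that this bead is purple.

29/60

Condition on how many of the transferred beads are purple (from Box A: 6 purple of 10; then Box B has 12 total).
  0 purple: C(6,0)C(4,3)/C(10,3) = 1/30; then P = 4/12
  1 purple: C(6,1)C(4,2)/C(10,3) = 3/10; then P = 5/12
  2 purple: C(6,2)C(4,1)/C(10,3) = 1/2; then P = 6/12
  3 purple: C(6,3)C(4,0)/C(10,3) = 1/6; then P = 7/12
P(purple from Box B) = 29/60 ≈ 0.4833.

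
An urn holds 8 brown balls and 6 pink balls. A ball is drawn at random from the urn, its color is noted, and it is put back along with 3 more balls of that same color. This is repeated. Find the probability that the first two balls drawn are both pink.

After a pink draw the urn holds 9 pink out of 17.
P = (6/14)·(9/17) = 27/119 ≈ 0.2269.

27/119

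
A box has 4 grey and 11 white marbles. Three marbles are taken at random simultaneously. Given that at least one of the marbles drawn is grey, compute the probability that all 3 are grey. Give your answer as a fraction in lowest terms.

2/145

P(all 3 grey) = C(4,3)/C(15,3) = 4/455; P(at least one grey) = 1 − C(11,3)/C(15,3) = 58/91.
Since 'all 3 grey' ⊆ 'at least one grey', P(all 3 | at least one) = 4/455 / 58/91 = 2/145 ≈ 0.0138.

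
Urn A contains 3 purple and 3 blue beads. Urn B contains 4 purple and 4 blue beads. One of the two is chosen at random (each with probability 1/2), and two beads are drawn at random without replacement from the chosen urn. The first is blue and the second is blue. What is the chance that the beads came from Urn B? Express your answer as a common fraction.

P(E | Urn A) = 1/5; P(E | Urn B) = 3/14.
P(E) = 1/2·1/5 + 1/2·3/14 = 29/140.
By Bayes' rule, P(Urn B | E) = 3/28 / 29/140 = 15/29 ≈ 0.5172.

15/29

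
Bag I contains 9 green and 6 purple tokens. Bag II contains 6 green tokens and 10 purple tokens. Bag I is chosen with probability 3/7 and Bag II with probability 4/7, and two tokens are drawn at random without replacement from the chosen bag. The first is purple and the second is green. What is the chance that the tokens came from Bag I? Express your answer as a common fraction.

P(E | Bag I) = 9/35; P(E | Bag II) = 1/4.
P(E) = 3/7·9/35 + 4/7·1/4 = 62/245.
By Bayes' rule, P(Bag I | E) = 27/245 / 62/245 = 27/62 ≈ 0.4355.

27/62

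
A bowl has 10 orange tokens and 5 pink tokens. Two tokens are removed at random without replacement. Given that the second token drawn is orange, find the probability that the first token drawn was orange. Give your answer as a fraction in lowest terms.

P(first=orange and the second token drawn is orange) = (10/15)·(9/14) = 3/7.
P(the second token drawn is orange) = Σ over first color = 3/7 + 5/21 = 2/3.
By Bayes, P(first=orange | the second token drawn is orange) = 3/7 / 2/3 = 9/14 ≈ 0.6429.

9/14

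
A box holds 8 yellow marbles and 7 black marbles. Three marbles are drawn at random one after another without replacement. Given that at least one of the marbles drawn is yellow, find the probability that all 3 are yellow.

P(all 3 yellow) = C(8,3)/C(15,3) = 8/65; P(at least one yellow) = 1 − C(7,3)/C(15,3) = 12/13.
Since 'all 3 yellow' ⊆ 'at least one yellow', P(all 3 | at least one) = 8/65 / 12/13 = 2/15 ≈ 0.1333.

2/15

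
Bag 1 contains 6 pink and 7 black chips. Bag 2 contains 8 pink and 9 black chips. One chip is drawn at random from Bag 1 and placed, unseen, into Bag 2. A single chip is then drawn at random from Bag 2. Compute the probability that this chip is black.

62/117

Condition on how many of the transferred chips are black (from Bag 1: 7 black of 13; then Bag 2 has 18 total).
  0 black: C(7,0)C(6,1)/C(13,1) = 6/13; then P = 9/18
  1 black: C(7,1)C(6,0)/C(13,1) = 7/13; then P = 10/18
P(black from Bag 2) = 62/117 ≈ 0.5299.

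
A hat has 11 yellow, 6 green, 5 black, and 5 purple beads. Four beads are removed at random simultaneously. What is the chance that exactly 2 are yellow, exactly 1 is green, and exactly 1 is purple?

Unordered draws without replacement: count favorable combinations over C(27,4).
Favorable = C(11,2) · C(6,1) · C(5,0) · C(5,1) = 1650; total = C(27,4) = 17550.
P = 1650/17550 = 11/117 ≈ 0.0940.

11/117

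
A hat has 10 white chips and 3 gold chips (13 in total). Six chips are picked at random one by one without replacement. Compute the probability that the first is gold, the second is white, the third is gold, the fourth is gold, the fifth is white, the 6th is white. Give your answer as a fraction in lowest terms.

1/286

Multiply the conditional probability of each draw in order, without replacement, so each draw removes one from its color and from the total.
P = (3/13) · (10/12) · (2/11) · (1/10) · (9/9) · (8/8) = 1/286 ≈ 0.0035.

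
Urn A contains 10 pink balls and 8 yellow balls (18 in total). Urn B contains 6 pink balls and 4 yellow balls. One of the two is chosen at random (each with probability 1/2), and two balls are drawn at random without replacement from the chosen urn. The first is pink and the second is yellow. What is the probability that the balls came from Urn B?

P(E | Urn A) = 40/153; P(E | Urn B) = 4/15.
P(E) = 1/2·40/153 + 1/2·4/15 = 202/765.
By Bayes' rule, P(Urn B | E) = 2/15 / 202/765 = 51/101 ≈ 0.5050.

51/101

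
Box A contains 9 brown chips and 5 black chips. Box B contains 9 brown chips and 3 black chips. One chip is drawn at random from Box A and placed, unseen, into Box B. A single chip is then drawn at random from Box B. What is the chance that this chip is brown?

135/182

Condition on how many of the transferred chips are brown (from Box A: 9 brown of 14; then Box B has 13 total).
  0 brown: C(9,0)C(5,1)/C(14,1) = 5/14; then P = 9/13
  1 brown: C(9,1)C(5,0)/C(14,1) = 9/14; then P = 10/13
P(brown from Box B) = 135/182 ≈ 0.7418.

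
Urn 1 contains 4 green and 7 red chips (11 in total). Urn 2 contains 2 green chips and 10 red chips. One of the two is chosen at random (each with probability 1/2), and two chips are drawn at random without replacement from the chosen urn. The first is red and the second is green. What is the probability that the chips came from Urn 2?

P(E | Urn 1) = 14/55; P(E | Urn 2) = 5/33.
P(E) = 1/2·14/55 + 1/2·5/33 = 67/330.
By Bayes' rule, P(Urn 2 | E) = 5/66 / 67/330 = 25/67 ≈ 0.3731.

25/67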